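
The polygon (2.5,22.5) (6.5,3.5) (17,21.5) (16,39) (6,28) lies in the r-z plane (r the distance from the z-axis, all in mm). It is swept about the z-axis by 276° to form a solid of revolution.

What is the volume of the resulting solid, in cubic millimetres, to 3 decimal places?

Volume = 13195.566 mm³

Profile (r,z), 5 vertices: (2.5,22.5) (6.5,3.5) (17,21.5) (16,39) (6,28)
edge 0: (2.5,22.5)→(6.5,3.5)  cross = 2.5·3.5 − 6.5·22.5 = -137.5000; (r_i+r_j)·cross = 9·-137.5000 = -1237.5000
edge 1: (6.5,3.5)→(17,21.5)  cross = 6.5·21.5 − 17·3.5 = 80.2500; (r_i+r_j)·cross = 23.5·80.2500 = 1885.8750
edge 2: (17,21.5)→(16,39)  cross = 17·39 − 16·21.5 = 319.0000; (r_i+r_j)·cross = 33·319.0000 = 10527.0000
edge 3: (16,39)→(6,28)  cross = 16·28 − 6·39 = 214.0000; (r_i+r_j)·cross = 22·214.0000 = 4708.0000
edge 4: (6,28)→(2.5,22.5)  cross = 6·22.5 − 2.5·28 = 65.0000; (r_i+r_j)·cross = 8.5·65.0000 = 552.5000
Σcross = 540.7500 → A = |Σcross|/2 = 270.3750 mm²
Σ(r_i+r_j)·cross = 16435.8750 → first moment M = |Σ|/6 = 2739.3125
R_c = M/A = 2739.3125/270.3750 = 10.1315 mm
θ = 276° = 4.817109 rad
V = θ·R_c·A = 4.817109·10.1315·270.3750 = 13195.566 mm³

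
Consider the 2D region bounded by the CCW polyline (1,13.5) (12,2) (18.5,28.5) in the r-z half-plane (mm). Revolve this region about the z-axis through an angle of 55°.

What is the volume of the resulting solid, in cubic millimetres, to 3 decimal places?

Volume = 1845.767 mm³

Profile (r,z), 3 vertices: (1,13.5) (12,2) (18.5,28.5)
edge 0: (1,13.5)→(12,2)  cross = 1·2 − 12·13.5 = -160.0000; (r_i+r_j)·cross = 13·-160.0000 = -2080.0000
edge 1: (12,2)→(18.5,28.5)  cross = 12·28.5 − 18.5·2 = 305.0000; (r_i+r_j)·cross = 30.5·305.0000 = 9302.5000
edge 2: (18.5,28.5)→(1,13.5)  cross = 18.5·13.5 − 1·28.5 = 221.2500; (r_i+r_j)·cross = 19.5·221.2500 = 4314.3750
Σcross = 366.2500 → A = |Σcross|/2 = 183.1250 mm²
Σ(r_i+r_j)·cross = 11536.8750 → first moment M = |Σ|/6 = 1922.8125
R_c = M/A = 1922.8125/183.1250 = 10.5000 mm
θ = 55° = 0.959931 rad
V = θ·R_c·A = 0.959931·10.5000·183.1250 = 1845.767 mm³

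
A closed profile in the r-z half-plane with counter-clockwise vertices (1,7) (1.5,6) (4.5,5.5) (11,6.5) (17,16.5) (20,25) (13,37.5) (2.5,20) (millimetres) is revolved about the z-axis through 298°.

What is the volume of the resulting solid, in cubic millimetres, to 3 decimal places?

Profile (r,z), 8 vertices: (1,7) (1.5,6) (4.5,5.5) (11,6.5) (17,16.5) (20,25) (13,37.5) (2.5,20)
edge 0: (1,7)→(1.5,6)  cross = 1·6 − 1.5·7 = -4.5000; (r_i+r_j)·cross = 2.5·-4.5000 = -11.2500
edge 1: (1.5,6)→(4.5,5.5)  cross = 1.5·5.5 − 4.5·6 = -18.7500; (r_i+r_j)·cross = 6·-18.7500 = -112.5000
edge 2: (4.5,5.5)→(11,6.5)  cross = 4.5·6.5 − 11·5.5 = -31.2500; (r_i+r_j)·cross = 15.5·-31.2500 = -484.3750
edge 3: (11,6.5)→(17,16.5)  cross = 11·16.5 − 17·6.5 = 71.0000; (r_i+r_j)·cross = 28·71.0000 = 1988.0000
edge 4: (17,16.5)→(20,25)  cross = 17·25 − 20·16.5 = 95.0000; (r_i+r_j)·cross = 37·95.0000 = 3515.0000
edge 5: (20,25)→(13,37.5)  cross = 20·37.5 − 13·25 = 425.0000; (r_i+r_j)·cross = 33·425.0000 = 14025.0000
edge 6: (13,37.5)→(2.5,20)  cross = 13·20 − 2.5·37.5 = 166.2500; (r_i+r_j)·cross = 15.5·166.2500 = 2576.8750
edge 7: (2.5,20)→(1,7)  cross = 2.5·7 − 1·20 = -2.5000; (r_i+r_j)·cross = 3.5·-2.5000 = -8.7500
Σcross = 700.2500 → A = |Σcross|/2 = 350.1250 mm²
Σ(r_i+r_j)·cross = 21488.0000 → first moment M = |Σ|/6 = 3581.3333
R_c = M/A = 3581.3333/350.1250 = 10.2287 mm
θ = 298° = 5.201081 rad
V = θ·R_c·A = 5.201081·10.2287·350.1250 = 18626.805 mm³

Volume = 18626.805 mm³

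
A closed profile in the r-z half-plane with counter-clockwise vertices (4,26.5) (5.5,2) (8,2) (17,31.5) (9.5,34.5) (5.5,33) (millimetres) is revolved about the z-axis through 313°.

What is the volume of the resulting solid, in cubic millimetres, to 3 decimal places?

Profile (r,z), 6 vertices: (4,26.5) (5.5,2) (8,2) (17,31.5) (9.5,34.5) (5.5,33)
edge 0: (4,26.5)→(5.5,2)  cross = 4·2 − 5.5·26.5 = -137.7500; (r_i+r_j)·cross = 9.5·-137.7500 = -1308.6250
edge 1: (5.5,2)→(8,2)  cross = 5.5·2 − 8·2 = -5.0000; (r_i+r_j)·cross = 13.5·-5.0000 = -67.5000
edge 2: (8,2)→(17,31.5)  cross = 8·31.5 − 17·2 = 218.0000; (r_i+r_j)·cross = 25·218.0000 = 5450.0000
edge 3: (17,31.5)→(9.5,34.5)  cross = 17·34.5 − 9.5·31.5 = 287.2500; (r_i+r_j)·cross = 26.5·287.2500 = 7612.1250
edge 4: (9.5,34.5)→(5.5,33)  cross = 9.5·33 − 5.5·34.5 = 123.7500; (r_i+r_j)·cross = 15·123.7500 = 1856.2500
edge 5: (5.5,33)→(4,26.5)  cross = 5.5·26.5 − 4·33 = 13.7500; (r_i+r_j)·cross = 9.5·13.7500 = 130.6250
Σcross = 500.0000 → A = |Σcross|/2 = 250.0000 mm²
Σ(r_i+r_j)·cross = 13672.8750 → first moment M = |Σ|/6 = 2278.8125
R_c = M/A = 2278.8125/250.0000 = 9.1152 mm
θ = 313° = 5.462881 rad
V = θ·R_c·A = 5.462881·9.1152·250.0000 = 12448.881 mm³

Volume = 12448.881 mm³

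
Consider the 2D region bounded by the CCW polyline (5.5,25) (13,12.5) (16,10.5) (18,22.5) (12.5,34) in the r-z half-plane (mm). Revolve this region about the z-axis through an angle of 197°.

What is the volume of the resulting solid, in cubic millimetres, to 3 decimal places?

Profile (r,z), 5 vertices: (5.5,25) (13,12.5) (16,10.5) (18,22.5) (12.5,34)
edge 0: (5.5,25)→(13,12.5)  cross = 5.5·12.5 − 13·25 = -256.2500; (r_i+r_j)·cross = 18.5·-256.2500 = -4740.6250
edge 1: (13,12.5)→(16,10.5)  cross = 13·10.5 − 16·12.5 = -63.5000; (r_i+r_j)·cross = 29·-63.5000 = -1841.5000
edge 2: (16,10.5)→(18,22.5)  cross = 16·22.5 − 18·10.5 = 171.0000; (r_i+r_j)·cross = 34·171.0000 = 5814.0000
edge 3: (18,22.5)→(12.5,34)  cross = 18·34 − 12.5·22.5 = 330.7500; (r_i+r_j)·cross = 30.5·330.7500 = 10087.8750
edge 4: (12.5,34)→(5.5,25)  cross = 12.5·25 − 5.5·34 = 125.5000; (r_i+r_j)·cross = 18·125.5000 = 2259.0000
Σcross = 307.5000 → A = |Σcross|/2 = 153.7500 mm²
Σ(r_i+r_j)·cross = 11578.7500 → first moment M = |Σ|/6 = 1929.7917
R_c = M/A = 1929.7917/153.7500 = 12.5515 mm
θ = 197° = 3.438299 rad
V = θ·R_c·A = 3.438299·12.5515·153.7500 = 6635.200 mm³

Volume = 6635.200 mm³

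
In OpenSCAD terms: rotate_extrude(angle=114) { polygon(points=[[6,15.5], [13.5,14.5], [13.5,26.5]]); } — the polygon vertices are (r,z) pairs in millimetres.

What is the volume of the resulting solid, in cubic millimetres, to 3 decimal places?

Volume = 984.889 mm³

Profile (r,z), 3 vertices: (6,15.5) (13.5,14.5) (13.5,26.5)
edge 0: (6,15.5)→(13.5,14.5)  cross = 6·14.5 − 13.5·15.5 = -122.2500; (r_i+r_j)·cross = 19.5·-122.2500 = -2383.8750
edge 1: (13.5,14.5)→(13.5,26.5)  cross = 13.5·26.5 − 13.5·14.5 = 162.0000; (r_i+r_j)·cross = 27·162.0000 = 4374.0000
edge 2: (13.5,26.5)→(6,15.5)  cross = 13.5·15.5 − 6·26.5 = 50.2500; (r_i+r_j)·cross = 19.5·50.2500 = 979.8750
Σcross = 90.0000 → A = |Σcross|/2 = 45.0000 mm²
Σ(r_i+r_j)·cross = 2970.0000 → first moment M = |Σ|/6 = 495.0000
R_c = M/A = 495.0000/45.0000 = 11.0000 mm
θ = 114° = 1.989675 rad
V = θ·R_c·A = 1.989675·11.0000·45.0000 = 984.889 mm³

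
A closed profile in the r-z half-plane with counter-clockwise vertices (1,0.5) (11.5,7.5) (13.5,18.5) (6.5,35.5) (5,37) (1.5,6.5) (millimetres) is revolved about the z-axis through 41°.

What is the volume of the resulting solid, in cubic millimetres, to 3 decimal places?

Volume = 1258.237 mm³

Profile (r,z), 6 vertices: (1,0.5) (11.5,7.5) (13.5,18.5) (6.5,35.5) (5,37) (1.5,6.5)
edge 0: (1,0.5)→(11.5,7.5)  cross = 1·7.5 − 11.5·0.5 = 1.7500; (r_i+r_j)·cross = 12.5·1.7500 = 21.8750
edge 1: (11.5,7.5)→(13.5,18.5)  cross = 11.5·18.5 − 13.5·7.5 = 111.5000; (r_i+r_j)·cross = 25·111.5000 = 2787.5000
edge 2: (13.5,18.5)→(6.5,35.5)  cross = 13.5·35.5 − 6.5·18.5 = 359.0000; (r_i+r_j)·cross = 20·359.0000 = 7180.0000
edge 3: (6.5,35.5)→(5,37)  cross = 6.5·37 − 5·35.5 = 63.0000; (r_i+r_j)·cross = 11.5·63.0000 = 724.5000
edge 4: (5,37)→(1.5,6.5)  cross = 5·6.5 − 1.5·37 = -23.0000; (r_i+r_j)·cross = 6.5·-23.0000 = -149.5000
edge 5: (1.5,6.5)→(1,0.5)  cross = 1.5·0.5 − 1·6.5 = -5.7500; (r_i+r_j)·cross = 2.5·-5.7500 = -14.3750
Σcross = 506.5000 → A = |Σcross|/2 = 253.2500 mm²
Σ(r_i+r_j)·cross = 10550.0000 → first moment M = |Σ|/6 = 1758.3333
R_c = M/A = 1758.3333/253.2500 = 6.9431 mm
θ = 41° = 0.715585 rad
V = θ·R_c·A = 0.715585·6.9431·253.2500 = 1258.237 mm³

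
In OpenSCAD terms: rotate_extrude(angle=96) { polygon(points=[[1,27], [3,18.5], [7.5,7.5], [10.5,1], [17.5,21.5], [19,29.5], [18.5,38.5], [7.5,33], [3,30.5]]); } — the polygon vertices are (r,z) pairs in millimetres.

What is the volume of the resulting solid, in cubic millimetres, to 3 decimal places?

Volume = 6675.884 mm³

Profile (r,z), 9 vertices: (1,27) (3,18.5) (7.5,7.5) (10.5,1) (17.5,21.5) (19,29.5) (18.5,38.5) (7.5,33) (3,30.5)
edge 0: (1,27)→(3,18.5)  cross = 1·18.5 − 3·27 = -62.5000; (r_i+r_j)·cross = 4·-62.5000 = -250.0000
edge 1: (3,18.5)→(7.5,7.5)  cross = 3·7.5 − 7.5·18.5 = -116.2500; (r_i+r_j)·cross = 10.5·-116.2500 = -1220.6250
edge 2: (7.5,7.5)→(10.5,1)  cross = 7.5·1 − 10.5·7.5 = -71.2500; (r_i+r_j)·cross = 18·-71.2500 = -1282.5000
edge 3: (10.5,1)→(17.5,21.5)  cross = 10.5·21.5 − 17.5·1 = 208.2500; (r_i+r_j)·cross = 28·208.2500 = 5831.0000
edge 4: (17.5,21.5)→(19,29.5)  cross = 17.5·29.5 − 19·21.5 = 107.7500; (r_i+r_j)·cross = 36.5·107.7500 = 3932.8750
edge 5: (19,29.5)→(18.5,38.5)  cross = 19·38.5 − 18.5·29.5 = 185.7500; (r_i+r_j)·cross = 37.5·185.7500 = 6965.6250
edge 6: (18.5,38.5)→(7.5,33)  cross = 18.5·33 − 7.5·38.5 = 321.7500; (r_i+r_j)·cross = 26·321.7500 = 8365.5000
edge 7: (7.5,33)→(3,30.5)  cross = 7.5·30.5 − 3·33 = 129.7500; (r_i+r_j)·cross = 10.5·129.7500 = 1362.3750
edge 8: (3,30.5)→(1,27)  cross = 3·27 − 1·30.5 = 50.5000; (r_i+r_j)·cross = 4·50.5000 = 202.0000
Σcross = 753.7500 → A = |Σcross|/2 = 376.8750 mm²
Σ(r_i+r_j)·cross = 23906.2500 → first moment M = |Σ|/6 = 3984.3750
R_c = M/A = 3984.3750/376.8750 = 10.5721 mm
θ = 96° = 1.675516 rad
V = θ·R_c·A = 1.675516·10.5721·376.8750 = 6675.884 mm³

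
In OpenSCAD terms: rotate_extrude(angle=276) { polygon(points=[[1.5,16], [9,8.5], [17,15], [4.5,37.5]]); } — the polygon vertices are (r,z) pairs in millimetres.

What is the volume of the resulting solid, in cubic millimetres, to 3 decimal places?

Profile (r,z), 4 vertices: (1.5,16) (9,8.5) (17,15) (4.5,37.5)
edge 0: (1.5,16)→(9,8.5)  cross = 1.5·8.5 − 9·16 = -131.2500; (r_i+r_j)·cross = 10.5·-131.2500 = -1378.1250
edge 1: (9,8.5)→(17,15)  cross = 9·15 − 17·8.5 = -9.5000; (r_i+r_j)·cross = 26·-9.5000 = -247.0000
edge 2: (17,15)→(4.5,37.5)  cross = 17·37.5 − 4.5·15 = 570.0000; (r_i+r_j)·cross = 21.5·570.0000 = 12255.0000
edge 3: (4.5,37.5)→(1.5,16)  cross = 4.5·16 − 1.5·37.5 = 15.7500; (r_i+r_j)·cross = 6·15.7500 = 94.5000
Σcross = 445.0000 → A = |Σcross|/2 = 222.5000 mm²
Σ(r_i+r_j)·cross = 10724.3750 → first moment M = |Σ|/6 = 1787.3958
R_c = M/A = 1787.3958/222.5000 = 8.0332 mm
θ = 276° = 4.817109 rad
V = θ·R_c·A = 4.817109·8.0332·222.5000 = 8610.080 mm³

Volume = 8610.080 mm³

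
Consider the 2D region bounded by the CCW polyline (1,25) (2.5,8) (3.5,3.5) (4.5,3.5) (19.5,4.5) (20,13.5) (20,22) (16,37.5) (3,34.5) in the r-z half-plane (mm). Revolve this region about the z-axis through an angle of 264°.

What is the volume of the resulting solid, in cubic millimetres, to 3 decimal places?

Volume = 26876.247 mm³

Profile (r,z), 9 vertices: (1,25) (2.5,8) (3.5,3.5) (4.5,3.5) (19.5,4.5) (20,13.5) (20,22) (16,37.5) (3,34.5)
edge 0: (1,25)→(2.5,8)  cross = 1·8 − 2.5·25 = -54.5000; (r_i+r_j)·cross = 3.5·-54.5000 = -190.7500
edge 1: (2.5,8)→(3.5,3.5)  cross = 2.5·3.5 − 3.5·8 = -19.2500; (r_i+r_j)·cross = 6·-19.2500 = -115.5000
edge 2: (3.5,3.5)→(4.5,3.5)  cross = 3.5·3.5 − 4.5·3.5 = -3.5000; (r_i+r_j)·cross = 8·-3.5000 = -28.0000
edge 3: (4.5,3.5)→(19.5,4.5)  cross = 4.5·4.5 − 19.5·3.5 = -48.0000; (r_i+r_j)·cross = 24·-48.0000 = -1152.0000
edge 4: (19.5,4.5)→(20,13.5)  cross = 19.5·13.5 − 20·4.5 = 173.2500; (r_i+r_j)·cross = 39.5·173.2500 = 6843.3750
edge 5: (20,13.5)→(20,22)  cross = 20·22 − 20·13.5 = 170.0000; (r_i+r_j)·cross = 40·170.0000 = 6800.0000
edge 6: (20,22)→(16,37.5)  cross = 20·37.5 − 16·22 = 398.0000; (r_i+r_j)·cross = 36·398.0000 = 14328.0000
edge 7: (16,37.5)→(3,34.5)  cross = 16·34.5 − 3·37.5 = 439.5000; (r_i+r_j)·cross = 19·439.5000 = 8350.5000
edge 8: (3,34.5)→(1,25)  cross = 3·25 − 1·34.5 = 40.5000; (r_i+r_j)·cross = 4·40.5000 = 162.0000
Σcross = 1096.0000 → A = |Σcross|/2 = 548.0000 mm²
Σ(r_i+r_j)·cross = 34997.6250 → first moment M = |Σ|/6 = 5832.9375
R_c = M/A = 5832.9375/548.0000 = 10.6440 mm
θ = 264° = 4.607669 rad
V = θ·R_c·A = 4.607669·10.6440·548.0000 = 26876.247 mm³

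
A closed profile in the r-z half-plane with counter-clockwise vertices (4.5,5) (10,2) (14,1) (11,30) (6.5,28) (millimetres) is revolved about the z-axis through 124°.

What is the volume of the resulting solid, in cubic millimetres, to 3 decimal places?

Volume = 3660.217 mm³

Profile (r,z), 5 vertices: (4.5,5) (10,2) (14,1) (11,30) (6.5,28)
edge 0: (4.5,5)→(10,2)  cross = 4.5·2 − 10·5 = -41.0000; (r_i+r_j)·cross = 14.5·-41.0000 = -594.5000
edge 1: (10,2)→(14,1)  cross = 10·1 − 14·2 = -18.0000; (r_i+r_j)·cross = 24·-18.0000 = -432.0000
edge 2: (14,1)→(11,30)  cross = 14·30 − 11·1 = 409.0000; (r_i+r_j)·cross = 25·409.0000 = 10225.0000
edge 3: (11,30)→(6.5,28)  cross = 11·28 − 6.5·30 = 113.0000; (r_i+r_j)·cross = 17.5·113.0000 = 1977.5000
edge 4: (6.5,28)→(4.5,5)  cross = 6.5·5 − 4.5·28 = -93.5000; (r_i+r_j)·cross = 11·-93.5000 = -1028.5000
Σcross = 369.5000 → A = |Σcross|/2 = 184.7500 mm²
Σ(r_i+r_j)·cross = 10147.5000 → first moment M = |Σ|/6 = 1691.2500
R_c = M/A = 1691.2500/184.7500 = 9.1543 mm
θ = 124° = 2.164208 rad
V = θ·R_c·A = 2.164208·9.1543·184.7500 = 3660.217 mm³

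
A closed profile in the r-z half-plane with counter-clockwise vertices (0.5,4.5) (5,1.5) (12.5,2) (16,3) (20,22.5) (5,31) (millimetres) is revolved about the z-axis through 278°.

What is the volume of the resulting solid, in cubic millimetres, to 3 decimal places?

Volume = 18930.946 mm³

Profile (r,z), 6 vertices: (0.5,4.5) (5,1.5) (12.5,2) (16,3) (20,22.5) (5,31)
edge 0: (0.5,4.5)→(5,1.5)  cross = 0.5·1.5 − 5·4.5 = -21.7500; (r_i+r_j)·cross = 5.5·-21.7500 = -119.6250
edge 1: (5,1.5)→(12.5,2)  cross = 5·2 − 12.5·1.5 = -8.7500; (r_i+r_j)·cross = 17.5·-8.7500 = -153.1250
edge 2: (12.5,2)→(16,3)  cross = 12.5·3 − 16·2 = 5.5000; (r_i+r_j)·cross = 28.5·5.5000 = 156.7500
edge 3: (16,3)→(20,22.5)  cross = 16·22.5 − 20·3 = 300.0000; (r_i+r_j)·cross = 36·300.0000 = 10800.0000
edge 4: (20,22.5)→(5,31)  cross = 20·31 − 5·22.5 = 507.5000; (r_i+r_j)·cross = 25·507.5000 = 12687.5000
edge 5: (5,31)→(0.5,4.5)  cross = 5·4.5 − 0.5·31 = 7.0000; (r_i+r_j)·cross = 5.5·7.0000 = 38.5000
Σcross = 789.5000 → A = |Σcross|/2 = 394.7500 mm²
Σ(r_i+r_j)·cross = 23410.0000 → first moment M = |Σ|/6 = 3901.6667
R_c = M/A = 3901.6667/394.7500 = 9.8839 mm
θ = 278° = 4.852015 rad
V = θ·R_c·A = 4.852015·9.8839·394.7500 = 18930.946 mm³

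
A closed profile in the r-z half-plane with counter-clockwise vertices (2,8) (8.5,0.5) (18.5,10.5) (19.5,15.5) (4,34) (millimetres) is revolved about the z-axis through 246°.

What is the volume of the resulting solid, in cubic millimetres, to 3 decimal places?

Volume = 13224.011 mm³

Profile (r,z), 5 vertices: (2,8) (8.5,0.5) (18.5,10.5) (19.5,15.5) (4,34)
edge 0: (2,8)→(8.5,0.5)  cross = 2·0.5 − 8.5·8 = -67.0000; (r_i+r_j)·cross = 10.5·-67.0000 = -703.5000
edge 1: (8.5,0.5)→(18.5,10.5)  cross = 8.5·10.5 − 18.5·0.5 = 80.0000; (r_i+r_j)·cross = 27·80.0000 = 2160.0000
edge 2: (18.5,10.5)→(19.5,15.5)  cross = 18.5·15.5 − 19.5·10.5 = 82.0000; (r_i+r_j)·cross = 38·82.0000 = 3116.0000
edge 3: (19.5,15.5)→(4,34)  cross = 19.5·34 − 4·15.5 = 601.0000; (r_i+r_j)·cross = 23.5·601.0000 = 14123.5000
edge 4: (4,34)→(2,8)  cross = 4·8 − 2·34 = -36.0000; (r_i+r_j)·cross = 6·-36.0000 = -216.0000
Σcross = 660.0000 → A = |Σcross|/2 = 330.0000 mm²
Σ(r_i+r_j)·cross = 18480.0000 → first moment M = |Σ|/6 = 3080.0000
R_c = M/A = 3080.0000/330.0000 = 9.3333 mm
θ = 246° = 4.293510 rad
V = θ·R_c·A = 4.293510·9.3333·330.0000 = 13224.011 mm³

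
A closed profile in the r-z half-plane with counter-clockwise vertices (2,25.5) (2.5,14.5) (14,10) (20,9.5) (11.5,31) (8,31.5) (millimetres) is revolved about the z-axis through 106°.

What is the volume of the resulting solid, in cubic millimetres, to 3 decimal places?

Profile (r,z), 6 vertices: (2,25.5) (2.5,14.5) (14,10) (20,9.5) (11.5,31) (8,31.5)
edge 0: (2,25.5)→(2.5,14.5)  cross = 2·14.5 − 2.5·25.5 = -34.7500; (r_i+r_j)·cross = 4.5·-34.7500 = -156.3750
edge 1: (2.5,14.5)→(14,10)  cross = 2.5·10 − 14·14.5 = -178.0000; (r_i+r_j)·cross = 16.5·-178.0000 = -2937.0000
edge 2: (14,10)→(20,9.5)  cross = 14·9.5 − 20·10 = -67.0000; (r_i+r_j)·cross = 34·-67.0000 = -2278.0000
edge 3: (20,9.5)→(11.5,31)  cross = 20·31 − 11.5·9.5 = 510.7500; (r_i+r_j)·cross = 31.5·510.7500 = 16088.6250
edge 4: (11.5,31)→(8,31.5)  cross = 11.5·31.5 − 8·31 = 114.2500; (r_i+r_j)·cross = 19.5·114.2500 = 2227.8750
edge 5: (8,31.5)→(2,25.5)  cross = 8·25.5 − 2·31.5 = 141.0000; (r_i+r_j)·cross = 10·141.0000 = 1410.0000
Σcross = 486.2500 → A = |Σcross|/2 = 243.1250 mm²
Σ(r_i+r_j)·cross = 14355.1250 → first moment M = |Σ|/6 = 2392.5208
R_c = M/A = 2392.5208/243.1250 = 9.8407 mm
θ = 106° = 1.850049 rad
V = θ·R_c·A = 1.850049·9.8407·243.1250 = 4426.281 mm³

Volume = 4426.281 mm³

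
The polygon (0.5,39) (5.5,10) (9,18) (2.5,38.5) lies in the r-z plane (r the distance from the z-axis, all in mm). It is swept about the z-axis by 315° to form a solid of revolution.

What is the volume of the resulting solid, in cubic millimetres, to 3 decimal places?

Volume = 2359.925 mm³

Profile (r,z), 4 vertices: (0.5,39) (5.5,10) (9,18) (2.5,38.5)
edge 0: (0.5,39)→(5.5,10)  cross = 0.5·10 − 5.5·39 = -209.5000; (r_i+r_j)·cross = 6·-209.5000 = -1257.0000
edge 1: (5.5,10)→(9,18)  cross = 5.5·18 − 9·10 = 9.0000; (r_i+r_j)·cross = 14.5·9.0000 = 130.5000
edge 2: (9,18)→(2.5,38.5)  cross = 9·38.5 − 2.5·18 = 301.5000; (r_i+r_j)·cross = 11.5·301.5000 = 3467.2500
edge 3: (2.5,38.5)→(0.5,39)  cross = 2.5·39 − 0.5·38.5 = 78.2500; (r_i+r_j)·cross = 3·78.2500 = 234.7500
Σcross = 179.2500 → A = |Σcross|/2 = 89.6250 mm²
Σ(r_i+r_j)·cross = 2575.5000 → first moment M = |Σ|/6 = 429.2500
R_c = M/A = 429.2500/89.6250 = 4.7894 mm
θ = 315° = 5.497787 rad
V = θ·R_c·A = 5.497787·4.7894·89.6250 = 2359.925 mm³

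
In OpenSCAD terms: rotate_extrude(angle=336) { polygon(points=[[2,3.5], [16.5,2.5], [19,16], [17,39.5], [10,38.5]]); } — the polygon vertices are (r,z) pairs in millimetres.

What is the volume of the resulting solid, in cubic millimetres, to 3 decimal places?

Profile (r,z), 5 vertices: (2,3.5) (16.5,2.5) (19,16) (17,39.5) (10,38.5)
edge 0: (2,3.5)→(16.5,2.5)  cross = 2·2.5 − 16.5·3.5 = -52.7500; (r_i+r_j)·cross = 18.5·-52.7500 = -975.8750
edge 1: (16.5,2.5)→(19,16)  cross = 16.5·16 − 19·2.5 = 216.5000; (r_i+r_j)·cross = 35.5·216.5000 = 7685.7500
edge 2: (19,16)→(17,39.5)  cross = 19·39.5 − 17·16 = 478.5000; (r_i+r_j)·cross = 36·478.5000 = 17226.0000
edge 3: (17,39.5)→(10,38.5)  cross = 17·38.5 − 10·39.5 = 259.5000; (r_i+r_j)·cross = 27·259.5000 = 7006.5000
edge 4: (10,38.5)→(2,3.5)  cross = 10·3.5 − 2·38.5 = -42.0000; (r_i+r_j)·cross = 12·-42.0000 = -504.0000
Σcross = 859.7500 → A = |Σcross|/2 = 429.8750 mm²
Σ(r_i+r_j)·cross = 30438.3750 → first moment M = |Σ|/6 = 5073.0625
R_c = M/A = 5073.0625/429.8750 = 11.8013 mm
θ = 336° = 5.864306 rad
V = θ·R_c·A = 5.864306·11.8013·429.8750 = 29749.992 mm³

Volume = 29749.992 mm³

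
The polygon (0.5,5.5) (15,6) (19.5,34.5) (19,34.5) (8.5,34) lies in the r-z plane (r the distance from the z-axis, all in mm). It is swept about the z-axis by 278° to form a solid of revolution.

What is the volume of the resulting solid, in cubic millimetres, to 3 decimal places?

Profile (r,z), 5 vertices: (0.5,5.5) (15,6) (19.5,34.5) (19,34.5) (8.5,34)
edge 0: (0.5,5.5)→(15,6)  cross = 0.5·6 − 15·5.5 = -79.5000; (r_i+r_j)·cross = 15.5·-79.5000 = -1232.2500
edge 1: (15,6)→(19.5,34.5)  cross = 15·34.5 − 19.5·6 = 400.5000; (r_i+r_j)·cross = 34.5·400.5000 = 13817.2500
edge 2: (19.5,34.5)→(19,34.5)  cross = 19.5·34.5 − 19·34.5 = 17.2500; (r_i+r_j)·cross = 38.5·17.2500 = 664.1250
edge 3: (19,34.5)→(8.5,34)  cross = 19·34 − 8.5·34.5 = 352.7500; (r_i+r_j)·cross = 27.5·352.7500 = 9700.6250
edge 4: (8.5,34)→(0.5,5.5)  cross = 8.5·5.5 − 0.5·34 = 29.7500; (r_i+r_j)·cross = 9·29.7500 = 267.7500
Σcross = 720.7500 → A = |Σcross|/2 = 360.3750 mm²
Σ(r_i+r_j)·cross = 23217.5000 → first moment M = |Σ|/6 = 3869.5833
R_c = M/A = 3869.5833/360.3750 = 10.7377 mm
θ = 278° = 4.852015 rad
V = θ·R_c·A = 4.852015·10.7377·360.3750 = 18775.278 mm³

Volume = 18775.278 mm³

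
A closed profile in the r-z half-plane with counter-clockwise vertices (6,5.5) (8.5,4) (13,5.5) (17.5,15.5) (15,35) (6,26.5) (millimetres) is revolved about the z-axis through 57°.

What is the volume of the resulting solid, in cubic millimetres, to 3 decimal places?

Profile (r,z), 6 vertices: (6,5.5) (8.5,4) (13,5.5) (17.5,15.5) (15,35) (6,26.5)
edge 0: (6,5.5)→(8.5,4)  cross = 6·4 − 8.5·5.5 = -22.7500; (r_i+r_j)·cross = 14.5·-22.7500 = -329.8750
edge 1: (8.5,4)→(13,5.5)  cross = 8.5·5.5 − 13·4 = -5.2500; (r_i+r_j)·cross = 21.5·-5.2500 = -112.8750
edge 2: (13,5.5)→(17.5,15.5)  cross = 13·15.5 − 17.5·5.5 = 105.2500; (r_i+r_j)·cross = 30.5·105.2500 = 3210.1250
edge 3: (17.5,15.5)→(15,35)  cross = 17.5·35 − 15·15.5 = 380.0000; (r_i+r_j)·cross = 32.5·380.0000 = 12350.0000
edge 4: (15,35)→(6,26.5)  cross = 15·26.5 − 6·35 = 187.5000; (r_i+r_j)·cross = 21·187.5000 = 3937.5000
edge 5: (6,26.5)→(6,5.5)  cross = 6·5.5 − 6·26.5 = -126.0000; (r_i+r_j)·cross = 12·-126.0000 = -1512.0000
Σcross = 518.7500 → A = |Σcross|/2 = 259.3750 mm²
Σ(r_i+r_j)·cross = 17542.8750 → first moment M = |Σ|/6 = 2923.8125
R_c = M/A = 2923.8125/259.3750 = 11.2725 mm
θ = 57° = 0.994838 rad
V = θ·R_c·A = 0.994838·11.2725·259.3750 = 2908.719 mm³

Volume = 2908.719 mm³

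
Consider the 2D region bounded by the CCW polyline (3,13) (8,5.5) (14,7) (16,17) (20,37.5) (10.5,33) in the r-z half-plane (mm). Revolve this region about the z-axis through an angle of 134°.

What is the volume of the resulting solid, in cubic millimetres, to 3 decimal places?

Profile (r,z), 6 vertices: (3,13) (8,5.5) (14,7) (16,17) (20,37.5) (10.5,33)
edge 0: (3,13)→(8,5.5)  cross = 3·5.5 − 8·13 = -87.5000; (r_i+r_j)·cross = 11·-87.5000 = -962.5000
edge 1: (8,5.5)→(14,7)  cross = 8·7 − 14·5.5 = -21.0000; (r_i+r_j)·cross = 22·-21.0000 = -462.0000
edge 2: (14,7)→(16,17)  cross = 14·17 − 16·7 = 126.0000; (r_i+r_j)·cross = 30·126.0000 = 3780.0000
edge 3: (16,17)→(20,37.5)  cross = 16·37.5 − 20·17 = 260.0000; (r_i+r_j)·cross = 36·260.0000 = 9360.0000
edge 4: (20,37.5)→(10.5,33)  cross = 20·33 − 10.5·37.5 = 266.2500; (r_i+r_j)·cross = 30.5·266.2500 = 8120.6250
edge 5: (10.5,33)→(3,13)  cross = 10.5·13 − 3·33 = 37.5000; (r_i+r_j)·cross = 13.5·37.5000 = 506.2500
Σcross = 581.2500 → A = |Σcross|/2 = 290.6250 mm²
Σ(r_i+r_j)·cross = 20342.3750 → first moment M = |Σ|/6 = 3390.3958
R_c = M/A = 3390.3958/290.6250 = 11.6659 mm
θ = 134° = 2.338741 rad
V = θ·R_c·A = 2.338741·11.6659·290.6250 = 7929.258 mm³

Volume = 7929.258 mm³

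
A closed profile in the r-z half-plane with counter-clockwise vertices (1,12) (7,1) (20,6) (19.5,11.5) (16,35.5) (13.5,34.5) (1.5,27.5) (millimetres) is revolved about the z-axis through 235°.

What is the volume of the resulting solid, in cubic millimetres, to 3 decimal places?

Volume = 20064.141 mm³

Profile (r,z), 7 vertices: (1,12) (7,1) (20,6) (19.5,11.5) (16,35.5) (13.5,34.5) (1.5,27.5)
edge 0: (1,12)→(7,1)  cross = 1·1 − 7·12 = -83.0000; (r_i+r_j)·cross = 8·-83.0000 = -664.0000
edge 1: (7,1)→(20,6)  cross = 7·6 − 20·1 = 22.0000; (r_i+r_j)·cross = 27·22.0000 = 594.0000
edge 2: (20,6)→(19.5,11.5)  cross = 20·11.5 − 19.5·6 = 113.0000; (r_i+r_j)·cross = 39.5·113.0000 = 4463.5000
edge 3: (19.5,11.5)→(16,35.5)  cross = 19.5·35.5 − 16·11.5 = 508.2500; (r_i+r_j)·cross = 35.5·508.2500 = 18042.8750
edge 4: (16,35.5)→(13.5,34.5)  cross = 16·34.5 − 13.5·35.5 = 72.7500; (r_i+r_j)·cross = 29.5·72.7500 = 2146.1250
edge 5: (13.5,34.5)→(1.5,27.5)  cross = 13.5·27.5 − 1.5·34.5 = 319.5000; (r_i+r_j)·cross = 15·319.5000 = 4792.5000
edge 6: (1.5,27.5)→(1,12)  cross = 1.5·12 − 1·27.5 = -9.5000; (r_i+r_j)·cross = 2.5·-9.5000 = -23.7500
Σcross = 943.0000 → A = |Σcross|/2 = 471.5000 mm²
Σ(r_i+r_j)·cross = 29351.2500 → first moment M = |Σ|/6 = 4891.8750
R_c = M/A = 4891.8750/471.5000 = 10.3751 mm
θ = 235° = 4.101524 rad
V = θ·R_c·A = 4.101524·10.3751·471.5000 = 20064.141 mm³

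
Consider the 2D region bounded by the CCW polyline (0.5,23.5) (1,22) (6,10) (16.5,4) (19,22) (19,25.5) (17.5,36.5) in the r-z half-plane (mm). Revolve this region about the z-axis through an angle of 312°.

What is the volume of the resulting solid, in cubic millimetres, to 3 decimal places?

Profile (r,z), 7 vertices: (0.5,23.5) (1,22) (6,10) (16.5,4) (19,22) (19,25.5) (17.5,36.5)
edge 0: (0.5,23.5)→(1,22)  cross = 0.5·22 − 1·23.5 = -12.5000; (r_i+r_j)·cross = 1.5·-12.5000 = -18.7500
edge 1: (1,22)→(6,10)  cross = 1·10 − 6·22 = -122.0000; (r_i+r_j)·cross = 7·-122.0000 = -854.0000
edge 2: (6,10)→(16.5,4)  cross = 6·4 − 16.5·10 = -141.0000; (r_i+r_j)·cross = 22.5·-141.0000 = -3172.5000
edge 3: (16.5,4)→(19,22)  cross = 16.5·22 − 19·4 = 287.0000; (r_i+r_j)·cross = 35.5·287.0000 = 10188.5000
edge 4: (19,22)→(19,25.5)  cross = 19·25.5 − 19·22 = 66.5000; (r_i+r_j)·cross = 38·66.5000 = 2527.0000
edge 5: (19,25.5)→(17.5,36.5)  cross = 19·36.5 − 17.5·25.5 = 247.2500; (r_i+r_j)·cross = 36.5·247.2500 = 9024.6250
edge 6: (17.5,36.5)→(0.5,23.5)  cross = 17.5·23.5 − 0.5·36.5 = 393.0000; (r_i+r_j)·cross = 18·393.0000 = 7074.0000
Σcross = 718.2500 → A = |Σcross|/2 = 359.1250 mm²
Σ(r_i+r_j)·cross = 24768.8750 → first moment M = |Σ|/6 = 4128.1458
R_c = M/A = 4128.1458/359.1250 = 11.4950 mm
θ = 312° = 5.445427 rad
V = θ·R_c·A = 5.445427·11.4950·359.1250 = 22479.518 mm³

Volume = 22479.518 mm³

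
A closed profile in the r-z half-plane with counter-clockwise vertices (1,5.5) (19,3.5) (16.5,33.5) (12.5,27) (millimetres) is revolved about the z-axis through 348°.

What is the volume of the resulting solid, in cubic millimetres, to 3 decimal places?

Volume = 20109.160 mm³

Profile (r,z), 4 vertices: (1,5.5) (19,3.5) (16.5,33.5) (12.5,27)
edge 0: (1,5.5)→(19,3.5)  cross = 1·3.5 − 19·5.5 = -101.0000; (r_i+r_j)·cross = 20·-101.0000 = -2020.0000
edge 1: (19,3.5)→(16.5,33.5)  cross = 19·33.5 − 16.5·3.5 = 578.7500; (r_i+r_j)·cross = 35.5·578.7500 = 20545.6250
edge 2: (16.5,33.5)→(12.5,27)  cross = 16.5·27 − 12.5·33.5 = 26.7500; (r_i+r_j)·cross = 29·26.7500 = 775.7500
edge 3: (12.5,27)→(1,5.5)  cross = 12.5·5.5 − 1·27 = 41.7500; (r_i+r_j)·cross = 13.5·41.7500 = 563.6250
Σcross = 546.2500 → A = |Σcross|/2 = 273.1250 mm²
Σ(r_i+r_j)·cross = 19865.0000 → first moment M = |Σ|/6 = 3310.8333
R_c = M/A = 3310.8333/273.1250 = 12.1220 mm
θ = 348° = 6.073746 rad
V = θ·R_c·A = 6.073746·12.1220·273.1250 = 20109.160 mm³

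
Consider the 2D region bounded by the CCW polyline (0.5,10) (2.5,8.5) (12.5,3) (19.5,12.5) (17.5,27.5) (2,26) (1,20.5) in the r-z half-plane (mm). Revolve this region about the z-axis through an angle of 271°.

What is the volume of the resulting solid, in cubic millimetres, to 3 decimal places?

Profile (r,z), 7 vertices: (0.5,10) (2.5,8.5) (12.5,3) (19.5,12.5) (17.5,27.5) (2,26) (1,20.5)
edge 0: (0.5,10)→(2.5,8.5)  cross = 0.5·8.5 − 2.5·10 = -20.7500; (r_i+r_j)·cross = 3·-20.7500 = -62.2500
edge 1: (2.5,8.5)→(12.5,3)  cross = 2.5·3 − 12.5·8.5 = -98.7500; (r_i+r_j)·cross = 15·-98.7500 = -1481.2500
edge 2: (12.5,3)→(19.5,12.5)  cross = 12.5·12.5 − 19.5·3 = 97.7500; (r_i+r_j)·cross = 32·97.7500 = 3128.0000
edge 3: (19.5,12.5)→(17.5,27.5)  cross = 19.5·27.5 − 17.5·12.5 = 317.5000; (r_i+r_j)·cross = 37·317.5000 = 11747.5000
edge 4: (17.5,27.5)→(2,26)  cross = 17.5·26 − 2·27.5 = 400.0000; (r_i+r_j)·cross = 19.5·400.0000 = 7800.0000
edge 5: (2,26)→(1,20.5)  cross = 2·20.5 − 1·26 = 15.0000; (r_i+r_j)·cross = 3·15.0000 = 45.0000
edge 6: (1,20.5)→(0.5,10)  cross = 1·10 − 0.5·20.5 = -0.2500; (r_i+r_j)·cross = 1.5·-0.2500 = -0.3750
Σcross = 710.5000 → A = |Σcross|/2 = 355.2500 mm²
Σ(r_i+r_j)·cross = 21176.6250 → first moment M = |Σ|/6 = 3529.4375
R_c = M/A = 3529.4375/355.2500 = 9.9351 mm
θ = 271° = 4.729842 rad
V = θ·R_c·A = 4.729842·9.9351·355.2500 = 16693.683 mm³

Volume = 16693.683 mm³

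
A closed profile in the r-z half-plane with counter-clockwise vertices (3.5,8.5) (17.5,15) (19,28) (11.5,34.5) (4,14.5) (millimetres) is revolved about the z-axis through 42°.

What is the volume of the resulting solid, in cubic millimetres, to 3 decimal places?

Volume = 1949.027 mm³

Profile (r,z), 5 vertices: (3.5,8.5) (17.5,15) (19,28) (11.5,34.5) (4,14.5)
edge 0: (3.5,8.5)→(17.5,15)  cross = 3.5·15 − 17.5·8.5 = -96.2500; (r_i+r_j)·cross = 21·-96.2500 = -2021.2500
edge 1: (17.5,15)→(19,28)  cross = 17.5·28 − 19·15 = 205.0000; (r_i+r_j)·cross = 36.5·205.0000 = 7482.5000
edge 2: (19,28)→(11.5,34.5)  cross = 19·34.5 − 11.5·28 = 333.5000; (r_i+r_j)·cross = 30.5·333.5000 = 10171.7500
edge 3: (11.5,34.5)→(4,14.5)  cross = 11.5·14.5 − 4·34.5 = 28.7500; (r_i+r_j)·cross = 15.5·28.7500 = 445.6250
edge 4: (4,14.5)→(3.5,8.5)  cross = 4·8.5 − 3.5·14.5 = -16.7500; (r_i+r_j)·cross = 7.5·-16.7500 = -125.6250
Σcross = 454.2500 → A = |Σcross|/2 = 227.1250 mm²
Σ(r_i+r_j)·cross = 15953.0000 → first moment M = |Σ|/6 = 2658.8333
R_c = M/A = 2658.8333/227.1250 = 11.7065 mm
θ = 42° = 0.733038 rad
V = θ·R_c·A = 0.733038·11.7065·227.1250 = 1949.027 mm³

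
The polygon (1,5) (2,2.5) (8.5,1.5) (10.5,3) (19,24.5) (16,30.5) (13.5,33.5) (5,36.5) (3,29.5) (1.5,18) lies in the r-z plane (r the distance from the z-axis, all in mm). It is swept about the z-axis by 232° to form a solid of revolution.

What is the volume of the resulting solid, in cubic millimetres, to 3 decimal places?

Volume = 15147.332 mm³

Profile (r,z), 10 vertices: (1,5) (2,2.5) (8.5,1.5) (10.5,3) (19,24.5) (16,30.5) (13.5,33.5) (5,36.5) (3,29.5) (1.5,18)
edge 0: (1,5)→(2,2.5)  cross = 1·2.5 − 2·5 = -7.5000; (r_i+r_j)·cross = 3·-7.5000 = -22.5000
edge 1: (2,2.5)→(8.5,1.5)  cross = 2·1.5 − 8.5·2.5 = -18.2500; (r_i+r_j)·cross = 10.5·-18.2500 = -191.6250
edge 2: (8.5,1.5)→(10.5,3)  cross = 8.5·3 − 10.5·1.5 = 9.7500; (r_i+r_j)·cross = 19·9.7500 = 185.2500
edge 3: (10.5,3)→(19,24.5)  cross = 10.5·24.5 − 19·3 = 200.2500; (r_i+r_j)·cross = 29.5·200.2500 = 5907.3750
edge 4: (19,24.5)→(16,30.5)  cross = 19·30.5 − 16·24.5 = 187.5000; (r_i+r_j)·cross = 35·187.5000 = 6562.5000
edge 5: (16,30.5)→(13.5,33.5)  cross = 16·33.5 − 13.5·30.5 = 124.2500; (r_i+r_j)·cross = 29.5·124.2500 = 3665.3750
edge 6: (13.5,33.5)→(5,36.5)  cross = 13.5·36.5 − 5·33.5 = 325.2500; (r_i+r_j)·cross = 18.5·325.2500 = 6017.1250
edge 7: (5,36.5)→(3,29.5)  cross = 5·29.5 − 3·36.5 = 38.0000; (r_i+r_j)·cross = 8·38.0000 = 304.0000
edge 8: (3,29.5)→(1.5,18)  cross = 3·18 − 1.5·29.5 = 9.7500; (r_i+r_j)·cross = 4.5·9.7500 = 43.8750
edge 9: (1.5,18)→(1,5)  cross = 1.5·5 − 1·18 = -10.5000; (r_i+r_j)·cross = 2.5·-10.5000 = -26.2500
Σcross = 858.5000 → A = |Σcross|/2 = 429.2500 mm²
Σ(r_i+r_j)·cross = 22445.1250 → first moment M = |Σ|/6 = 3740.8542
R_c = M/A = 3740.8542/429.2500 = 8.7149 mm
θ = 232° = 4.049164 rad
V = θ·R_c·A = 4.049164·8.7149·429.2500 = 15147.332 mm³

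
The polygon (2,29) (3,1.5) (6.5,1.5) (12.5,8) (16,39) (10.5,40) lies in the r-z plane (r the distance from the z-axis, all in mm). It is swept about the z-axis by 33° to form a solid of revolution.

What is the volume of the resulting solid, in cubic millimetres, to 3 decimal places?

Profile (r,z), 6 vertices: (2,29) (3,1.5) (6.5,1.5) (12.5,8) (16,39) (10.5,40)
edge 0: (2,29)→(3,1.5)  cross = 2·1.5 − 3·29 = -84.0000; (r_i+r_j)·cross = 5·-84.0000 = -420.0000
edge 1: (3,1.5)→(6.5,1.5)  cross = 3·1.5 − 6.5·1.5 = -5.2500; (r_i+r_j)·cross = 9.5·-5.2500 = -49.8750
edge 2: (6.5,1.5)→(12.5,8)  cross = 6.5·8 − 12.5·1.5 = 33.2500; (r_i+r_j)·cross = 19·33.2500 = 631.7500
edge 3: (12.5,8)→(16,39)  cross = 12.5·39 − 16·8 = 359.5000; (r_i+r_j)·cross = 28.5·359.5000 = 10245.7500
edge 4: (16,39)→(10.5,40)  cross = 16·40 − 10.5·39 = 230.5000; (r_i+r_j)·cross = 26.5·230.5000 = 6108.2500
edge 5: (10.5,40)→(2,29)  cross = 10.5·29 − 2·40 = 224.5000; (r_i+r_j)·cross = 12.5·224.5000 = 2806.2500
Σcross = 758.5000 → A = |Σcross|/2 = 379.2500 mm²
Σ(r_i+r_j)·cross = 19322.1250 → first moment M = |Σ|/6 = 3220.3542
R_c = M/A = 3220.3542/379.2500 = 8.4914 mm
θ = 33° = 0.575959 rad
V = θ·R_c·A = 0.575959·8.4914·379.2500 = 1854.791 mm³

Volume = 1854.791 mm³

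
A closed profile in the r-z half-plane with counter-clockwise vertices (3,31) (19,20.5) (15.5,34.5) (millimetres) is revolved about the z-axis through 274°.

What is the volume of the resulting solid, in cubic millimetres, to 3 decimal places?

Profile (r,z), 3 vertices: (3,31) (19,20.5) (15.5,34.5)
edge 0: (3,31)→(19,20.5)  cross = 3·20.5 − 19·31 = -527.5000; (r_i+r_j)·cross = 22·-527.5000 = -11605.0000
edge 1: (19,20.5)→(15.5,34.5)  cross = 19·34.5 − 15.5·20.5 = 337.7500; (r_i+r_j)·cross = 34.5·337.7500 = 11652.3750
edge 2: (15.5,34.5)→(3,31)  cross = 15.5·31 − 3·34.5 = 377.0000; (r_i+r_j)·cross = 18.5·377.0000 = 6974.5000
Σcross = 187.2500 → A = |Σcross|/2 = 93.6250 mm²
Σ(r_i+r_j)·cross = 7021.8750 → first moment M = |Σ|/6 = 1170.3125
R_c = M/A = 1170.3125/93.6250 = 12.5000 mm
θ = 274° = 4.782202 rad
V = θ·R_c·A = 4.782202·12.5000·93.6250 = 5596.671 mm³

Volume = 5596.671 mm³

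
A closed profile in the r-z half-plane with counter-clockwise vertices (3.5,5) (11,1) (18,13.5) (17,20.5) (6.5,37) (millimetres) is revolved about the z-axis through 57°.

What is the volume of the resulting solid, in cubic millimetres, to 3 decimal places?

Profile (r,z), 5 vertices: (3.5,5) (11,1) (18,13.5) (17,20.5) (6.5,37)
edge 0: (3.5,5)→(11,1)  cross = 3.5·1 − 11·5 = -51.5000; (r_i+r_j)·cross = 14.5·-51.5000 = -746.7500
edge 1: (11,1)→(18,13.5)  cross = 11·13.5 − 18·1 = 130.5000; (r_i+r_j)·cross = 29·130.5000 = 3784.5000
edge 2: (18,13.5)→(17,20.5)  cross = 18·20.5 − 17·13.5 = 139.5000; (r_i+r_j)·cross = 35·139.5000 = 4882.5000
edge 3: (17,20.5)→(6.5,37)  cross = 17·37 − 6.5·20.5 = 495.7500; (r_i+r_j)·cross = 23.5·495.7500 = 11650.1250
edge 4: (6.5,37)→(3.5,5)  cross = 6.5·5 − 3.5·37 = -97.0000; (r_i+r_j)·cross = 10·-97.0000 = -970.0000
Σcross = 617.2500 → A = |Σcross|/2 = 308.6250 mm²
Σ(r_i+r_j)·cross = 18600.3750 → first moment M = |Σ|/6 = 3100.0625
R_c = M/A = 3100.0625/308.6250 = 10.0448 mm
θ = 57° = 0.994838 rad
V = θ·R_c·A = 0.994838·10.0448·308.6250 = 3084.059 mm³

Volume = 3084.059 mm³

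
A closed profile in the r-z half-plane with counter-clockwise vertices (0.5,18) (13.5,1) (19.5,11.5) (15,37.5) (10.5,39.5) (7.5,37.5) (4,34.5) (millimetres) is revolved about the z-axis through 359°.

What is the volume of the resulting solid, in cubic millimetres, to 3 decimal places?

Profile (r,z), 7 vertices: (0.5,18) (13.5,1) (19.5,11.5) (15,37.5) (10.5,39.5) (7.5,37.5) (4,34.5)
edge 0: (0.5,18)→(13.5,1)  cross = 0.5·1 − 13.5·18 = -242.5000; (r_i+r_j)·cross = 14·-242.5000 = -3395.0000
edge 1: (13.5,1)→(19.5,11.5)  cross = 13.5·11.5 − 19.5·1 = 135.7500; (r_i+r_j)·cross = 33·135.7500 = 4479.7500
edge 2: (19.5,11.5)→(15,37.5)  cross = 19.5·37.5 − 15·11.5 = 558.7500; (r_i+r_j)·cross = 34.5·558.7500 = 19276.8750
edge 3: (15,37.5)→(10.5,39.5)  cross = 15·39.5 − 10.5·37.5 = 198.7500; (r_i+r_j)·cross = 25.5·198.7500 = 5068.1250
edge 4: (10.5,39.5)→(7.5,37.5)  cross = 10.5·37.5 − 7.5·39.5 = 97.5000; (r_i+r_j)·cross = 18·97.5000 = 1755.0000
edge 5: (7.5,37.5)→(4,34.5)  cross = 7.5·34.5 − 4·37.5 = 108.7500; (r_i+r_j)·cross = 11.5·108.7500 = 1250.6250
edge 6: (4,34.5)→(0.5,18)  cross = 4·18 − 0.5·34.5 = 54.7500; (r_i+r_j)·cross = 4.5·54.7500 = 246.3750
Σcross = 911.7500 → A = |Σcross|/2 = 455.8750 mm²
Σ(r_i+r_j)·cross = 28681.7500 → first moment M = |Σ|/6 = 4780.2917
R_c = M/A = 4780.2917/455.8750 = 10.4860 mm
θ = 359° = 6.265732 rad
V = θ·R_c·A = 6.265732·10.4860·455.8750 = 29952.027 mm³

Volume = 29952.027 mm³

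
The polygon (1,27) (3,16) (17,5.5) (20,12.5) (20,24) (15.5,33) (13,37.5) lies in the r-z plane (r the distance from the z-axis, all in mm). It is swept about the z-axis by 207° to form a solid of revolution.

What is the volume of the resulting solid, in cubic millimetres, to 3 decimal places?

Volume = 16001.607 mm³

Profile (r,z), 7 vertices: (1,27) (3,16) (17,5.5) (20,12.5) (20,24) (15.5,33) (13,37.5)
edge 0: (1,27)→(3,16)  cross = 1·16 − 3·27 = -65.0000; (r_i+r_j)·cross = 4·-65.0000 = -260.0000
edge 1: (3,16)→(17,5.5)  cross = 3·5.5 − 17·16 = -255.5000; (r_i+r_j)·cross = 20·-255.5000 = -5110.0000
edge 2: (17,5.5)→(20,12.5)  cross = 17·12.5 − 20·5.5 = 102.5000; (r_i+r_j)·cross = 37·102.5000 = 3792.5000
edge 3: (20,12.5)→(20,24)  cross = 20·24 − 20·12.5 = 230.0000; (r_i+r_j)·cross = 40·230.0000 = 9200.0000
edge 4: (20,24)→(15.5,33)  cross = 20·33 − 15.5·24 = 288.0000; (r_i+r_j)·cross = 35.5·288.0000 = 10224.0000
edge 5: (15.5,33)→(13,37.5)  cross = 15.5·37.5 − 13·33 = 152.2500; (r_i+r_j)·cross = 28.5·152.2500 = 4339.1250
edge 6: (13,37.5)→(1,27)  cross = 13·27 − 1·37.5 = 313.5000; (r_i+r_j)·cross = 14·313.5000 = 4389.0000
Σcross = 765.7500 → A = |Σcross|/2 = 382.8750 mm²
Σ(r_i+r_j)·cross = 26574.6250 → first moment M = |Σ|/6 = 4429.1042
R_c = M/A = 4429.1042/382.8750 = 11.5680 mm
θ = 207° = 3.612832 rad
V = θ·R_c·A = 3.612832·11.5680·382.8750 = 16001.607 mm³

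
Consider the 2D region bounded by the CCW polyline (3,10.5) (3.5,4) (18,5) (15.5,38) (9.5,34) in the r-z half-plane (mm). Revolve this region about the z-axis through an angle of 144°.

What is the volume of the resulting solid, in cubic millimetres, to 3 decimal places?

Profile (r,z), 5 vertices: (3,10.5) (3.5,4) (18,5) (15.5,38) (9.5,34)
edge 0: (3,10.5)→(3.5,4)  cross = 3·4 − 3.5·10.5 = -24.7500; (r_i+r_j)·cross = 6.5·-24.7500 = -160.8750
edge 1: (3.5,4)→(18,5)  cross = 3.5·5 − 18·4 = -54.5000; (r_i+r_j)·cross = 21.5·-54.5000 = -1171.7500
edge 2: (18,5)→(15.5,38)  cross = 18·38 − 15.5·5 = 606.5000; (r_i+r_j)·cross = 33.5·606.5000 = 20317.7500
edge 3: (15.5,38)→(9.5,34)  cross = 15.5·34 − 9.5·38 = 166.0000; (r_i+r_j)·cross = 25·166.0000 = 4150.0000
edge 4: (9.5,34)→(3,10.5)  cross = 9.5·10.5 − 3·34 = -2.2500; (r_i+r_j)·cross = 12.5·-2.2500 = -28.1250
Σcross = 691.0000 → A = |Σcross|/2 = 345.5000 mm²
Σ(r_i+r_j)·cross = 23107.0000 → first moment M = |Σ|/6 = 3851.1667
R_c = M/A = 3851.1667/345.5000 = 11.1466 mm
θ = 144° = 2.513274 rad
V = θ·R_c·A = 2.513274·11.1466·345.5000 = 9679.038 mm³

Volume = 9679.038 mm³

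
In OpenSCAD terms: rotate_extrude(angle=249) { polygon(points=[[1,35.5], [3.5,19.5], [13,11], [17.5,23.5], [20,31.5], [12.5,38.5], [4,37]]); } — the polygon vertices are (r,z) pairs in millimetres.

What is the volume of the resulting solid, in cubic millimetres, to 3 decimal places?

Volume = 14716.473 mm³

Profile (r,z), 7 vertices: (1,35.5) (3.5,19.5) (13,11) (17.5,23.5) (20,31.5) (12.5,38.5) (4,37)
edge 0: (1,35.5)→(3.5,19.5)  cross = 1·19.5 − 3.5·35.5 = -104.7500; (r_i+r_j)·cross = 4.5·-104.7500 = -471.3750
edge 1: (3.5,19.5)→(13,11)  cross = 3.5·11 − 13·19.5 = -215.0000; (r_i+r_j)·cross = 16.5·-215.0000 = -3547.5000
edge 2: (13,11)→(17.5,23.5)  cross = 13·23.5 − 17.5·11 = 113.0000; (r_i+r_j)·cross = 30.5·113.0000 = 3446.5000
edge 3: (17.5,23.5)→(20,31.5)  cross = 17.5·31.5 − 20·23.5 = 81.2500; (r_i+r_j)·cross = 37.5·81.2500 = 3046.8750
edge 4: (20,31.5)→(12.5,38.5)  cross = 20·38.5 − 12.5·31.5 = 376.2500; (r_i+r_j)·cross = 32.5·376.2500 = 12228.1250
edge 5: (12.5,38.5)→(4,37)  cross = 12.5·37 − 4·38.5 = 308.5000; (r_i+r_j)·cross = 16.5·308.5000 = 5090.2500
edge 6: (4,37)→(1,35.5)  cross = 4·35.5 − 1·37 = 105.0000; (r_i+r_j)·cross = 5·105.0000 = 525.0000
Σcross = 664.2500 → A = |Σcross|/2 = 332.1250 mm²
Σ(r_i+r_j)·cross = 20317.8750 → first moment M = |Σ|/6 = 3386.3125
R_c = M/A = 3386.3125/332.1250 = 10.1959 mm
θ = 249° = 4.345870 rad
V = θ·R_c·A = 4.345870·10.1959·332.1250 = 14716.473 mm³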